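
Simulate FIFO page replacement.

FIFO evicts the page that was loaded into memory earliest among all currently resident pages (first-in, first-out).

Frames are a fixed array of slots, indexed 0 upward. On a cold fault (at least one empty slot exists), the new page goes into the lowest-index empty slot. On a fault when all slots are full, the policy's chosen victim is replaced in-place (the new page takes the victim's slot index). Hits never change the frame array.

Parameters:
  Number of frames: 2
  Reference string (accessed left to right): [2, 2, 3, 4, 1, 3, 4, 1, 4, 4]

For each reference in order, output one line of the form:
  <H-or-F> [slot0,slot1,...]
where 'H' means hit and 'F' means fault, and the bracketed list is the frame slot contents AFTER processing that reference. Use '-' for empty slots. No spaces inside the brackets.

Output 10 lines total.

F [2,-]
H [2,-]
F [2,3]
F [4,3]
F [4,1]
F [3,1]
F [3,4]
F [1,4]
H [1,4]
H [1,4]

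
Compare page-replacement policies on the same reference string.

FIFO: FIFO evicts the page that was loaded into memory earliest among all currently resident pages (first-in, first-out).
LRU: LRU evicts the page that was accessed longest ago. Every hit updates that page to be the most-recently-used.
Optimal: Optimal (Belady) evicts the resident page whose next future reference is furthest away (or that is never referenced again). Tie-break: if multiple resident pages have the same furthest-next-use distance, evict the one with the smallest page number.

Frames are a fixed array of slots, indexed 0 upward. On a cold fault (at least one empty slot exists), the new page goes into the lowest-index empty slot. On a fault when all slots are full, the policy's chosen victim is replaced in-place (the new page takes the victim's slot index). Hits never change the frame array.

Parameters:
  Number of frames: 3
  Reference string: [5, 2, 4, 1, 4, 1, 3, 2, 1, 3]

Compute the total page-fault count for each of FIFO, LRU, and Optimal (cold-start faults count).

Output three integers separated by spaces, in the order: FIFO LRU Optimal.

Answer: 6 6 5

Derivation:
--- FIFO ---
  step 0: ref 5 -> FAULT, frames=[5,-,-] (faults so far: 1)
  step 1: ref 2 -> FAULT, frames=[5,2,-] (faults so far: 2)
  step 2: ref 4 -> FAULT, frames=[5,2,4] (faults so far: 3)
  step 3: ref 1 -> FAULT, evict 5, frames=[1,2,4] (faults so far: 4)
  step 4: ref 4 -> HIT, frames=[1,2,4] (faults so far: 4)
  step 5: ref 1 -> HIT, frames=[1,2,4] (faults so far: 4)
  step 6: ref 3 -> FAULT, evict 2, frames=[1,3,4] (faults so far: 5)
  step 7: ref 2 -> FAULT, evict 4, frames=[1,3,2] (faults so far: 6)
  step 8: ref 1 -> HIT, frames=[1,3,2] (faults so far: 6)
  step 9: ref 3 -> HIT, frames=[1,3,2] (faults so far: 6)
  FIFO total faults: 6
--- LRU ---
  step 0: ref 5 -> FAULT, frames=[5,-,-] (faults so far: 1)
  step 1: ref 2 -> FAULT, frames=[5,2,-] (faults so far: 2)
  step 2: ref 4 -> FAULT, frames=[5,2,4] (faults so far: 3)
  step 3: ref 1 -> FAULT, evict 5, frames=[1,2,4] (faults so far: 4)
  step 4: ref 4 -> HIT, frames=[1,2,4] (faults so far: 4)
  step 5: ref 1 -> HIT, frames=[1,2,4] (faults so far: 4)
  step 6: ref 3 -> FAULT, evict 2, frames=[1,3,4] (faults so far: 5)
  step 7: ref 2 -> FAULT, evict 4, frames=[1,3,2] (faults so far: 6)
  step 8: ref 1 -> HIT, frames=[1,3,2] (faults so far: 6)
  step 9: ref 3 -> HIT, frames=[1,3,2] (faults so far: 6)
  LRU total faults: 6
--- Optimal ---
  step 0: ref 5 -> FAULT, frames=[5,-,-] (faults so far: 1)
  step 1: ref 2 -> FAULT, frames=[5,2,-] (faults so far: 2)
  step 2: ref 4 -> FAULT, frames=[5,2,4] (faults so far: 3)
  step 3: ref 1 -> FAULT, evict 5, frames=[1,2,4] (faults so far: 4)
  step 4: ref 4 -> HIT, frames=[1,2,4] (faults so far: 4)
  step 5: ref 1 -> HIT, frames=[1,2,4] (faults so far: 4)
  step 6: ref 3 -> FAULT, evict 4, frames=[1,2,3] (faults so far: 5)
  step 7: ref 2 -> HIT, frames=[1,2,3] (faults so far: 5)
  step 8: ref 1 -> HIT, frames=[1,2,3] (faults so far: 5)
  step 9: ref 3 -> HIT, frames=[1,2,3] (faults so far: 5)
  Optimal total faults: 5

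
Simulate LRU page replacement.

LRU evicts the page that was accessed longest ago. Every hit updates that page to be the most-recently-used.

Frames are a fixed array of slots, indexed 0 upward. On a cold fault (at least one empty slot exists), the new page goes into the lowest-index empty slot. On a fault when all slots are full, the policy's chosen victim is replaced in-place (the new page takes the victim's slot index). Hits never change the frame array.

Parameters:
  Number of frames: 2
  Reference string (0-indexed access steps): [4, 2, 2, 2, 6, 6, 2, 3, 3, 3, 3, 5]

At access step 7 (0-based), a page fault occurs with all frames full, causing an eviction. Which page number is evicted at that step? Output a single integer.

Step 0: ref 4 -> FAULT, frames=[4,-]
Step 1: ref 2 -> FAULT, frames=[4,2]
Step 2: ref 2 -> HIT, frames=[4,2]
Step 3: ref 2 -> HIT, frames=[4,2]
Step 4: ref 6 -> FAULT, evict 4, frames=[6,2]
Step 5: ref 6 -> HIT, frames=[6,2]
Step 6: ref 2 -> HIT, frames=[6,2]
Step 7: ref 3 -> FAULT, evict 6, frames=[3,2]
At step 7: evicted page 6

Answer: 6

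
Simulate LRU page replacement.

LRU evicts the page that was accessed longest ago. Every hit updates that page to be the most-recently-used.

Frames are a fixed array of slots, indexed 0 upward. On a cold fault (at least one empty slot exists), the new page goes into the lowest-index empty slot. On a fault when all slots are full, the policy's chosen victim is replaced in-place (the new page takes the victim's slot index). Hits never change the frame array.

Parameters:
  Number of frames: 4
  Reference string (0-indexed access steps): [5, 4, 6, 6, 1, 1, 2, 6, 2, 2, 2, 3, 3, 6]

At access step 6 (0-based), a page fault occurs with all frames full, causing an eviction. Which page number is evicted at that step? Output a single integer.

Answer: 5

Derivation:
Step 0: ref 5 -> FAULT, frames=[5,-,-,-]
Step 1: ref 4 -> FAULT, frames=[5,4,-,-]
Step 2: ref 6 -> FAULT, frames=[5,4,6,-]
Step 3: ref 6 -> HIT, frames=[5,4,6,-]
Step 4: ref 1 -> FAULT, frames=[5,4,6,1]
Step 5: ref 1 -> HIT, frames=[5,4,6,1]
Step 6: ref 2 -> FAULT, evict 5, frames=[2,4,6,1]
At step 6: evicted page 5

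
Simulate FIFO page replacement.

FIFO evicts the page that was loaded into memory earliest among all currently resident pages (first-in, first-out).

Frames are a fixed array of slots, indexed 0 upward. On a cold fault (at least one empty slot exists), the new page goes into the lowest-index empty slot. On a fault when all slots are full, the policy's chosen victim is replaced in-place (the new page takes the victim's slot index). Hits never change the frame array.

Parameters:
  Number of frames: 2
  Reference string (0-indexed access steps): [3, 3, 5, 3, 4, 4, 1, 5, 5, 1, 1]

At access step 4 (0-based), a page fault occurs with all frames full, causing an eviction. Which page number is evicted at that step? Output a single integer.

Step 0: ref 3 -> FAULT, frames=[3,-]
Step 1: ref 3 -> HIT, frames=[3,-]
Step 2: ref 5 -> FAULT, frames=[3,5]
Step 3: ref 3 -> HIT, frames=[3,5]
Step 4: ref 4 -> FAULT, evict 3, frames=[4,5]
At step 4: evicted page 3

Answer: 3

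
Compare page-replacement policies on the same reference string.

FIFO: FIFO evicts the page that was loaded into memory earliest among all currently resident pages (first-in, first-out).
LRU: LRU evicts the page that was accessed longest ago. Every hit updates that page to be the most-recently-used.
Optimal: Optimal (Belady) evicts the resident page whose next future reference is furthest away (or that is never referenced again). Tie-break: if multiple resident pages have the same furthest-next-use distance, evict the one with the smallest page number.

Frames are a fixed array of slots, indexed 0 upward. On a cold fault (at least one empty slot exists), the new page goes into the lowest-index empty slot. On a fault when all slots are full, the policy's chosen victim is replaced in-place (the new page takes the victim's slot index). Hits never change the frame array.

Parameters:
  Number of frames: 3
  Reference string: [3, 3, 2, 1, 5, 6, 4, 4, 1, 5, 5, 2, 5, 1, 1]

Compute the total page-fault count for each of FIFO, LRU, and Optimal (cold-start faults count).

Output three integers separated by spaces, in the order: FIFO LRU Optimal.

Answer: 9 9 7

Derivation:
--- FIFO ---
  step 0: ref 3 -> FAULT, frames=[3,-,-] (faults so far: 1)
  step 1: ref 3 -> HIT, frames=[3,-,-] (faults so far: 1)
  step 2: ref 2 -> FAULT, frames=[3,2,-] (faults so far: 2)
  step 3: ref 1 -> FAULT, frames=[3,2,1] (faults so far: 3)
  step 4: ref 5 -> FAULT, evict 3, frames=[5,2,1] (faults so far: 4)
  step 5: ref 6 -> FAULT, evict 2, frames=[5,6,1] (faults so far: 5)
  step 6: ref 4 -> FAULT, evict 1, frames=[5,6,4] (faults so far: 6)
  step 7: ref 4 -> HIT, frames=[5,6,4] (faults so far: 6)
  step 8: ref 1 -> FAULT, evict 5, frames=[1,6,4] (faults so far: 7)
  step 9: ref 5 -> FAULT, evict 6, frames=[1,5,4] (faults so far: 8)
  step 10: ref 5 -> HIT, frames=[1,5,4] (faults so far: 8)
  step 11: ref 2 -> FAULT, evict 4, frames=[1,5,2] (faults so far: 9)
  step 12: ref 5 -> HIT, frames=[1,5,2] (faults so far: 9)
  step 13: ref 1 -> HIT, frames=[1,5,2] (faults so far: 9)
  step 14: ref 1 -> HIT, frames=[1,5,2] (faults so far: 9)
  FIFO total faults: 9
--- LRU ---
  step 0: ref 3 -> FAULT, frames=[3,-,-] (faults so far: 1)
  step 1: ref 3 -> HIT, frames=[3,-,-] (faults so far: 1)
  step 2: ref 2 -> FAULT, frames=[3,2,-] (faults so far: 2)
  step 3: ref 1 -> FAULT, frames=[3,2,1] (faults so far: 3)
  step 4: ref 5 -> FAULT, evict 3, frames=[5,2,1] (faults so far: 4)
  step 5: ref 6 -> FAULT, evict 2, frames=[5,6,1] (faults so far: 5)
  step 6: ref 4 -> FAULT, evict 1, frames=[5,6,4] (faults so far: 6)
  step 7: ref 4 -> HIT, frames=[5,6,4] (faults so far: 6)
  step 8: ref 1 -> FAULT, evict 5, frames=[1,6,4] (faults so far: 7)
  step 9: ref 5 -> FAULT, evict 6, frames=[1,5,4] (faults so far: 8)
  step 10: ref 5 -> HIT, frames=[1,5,4] (faults so far: 8)
  step 11: ref 2 -> FAULT, evict 4, frames=[1,5,2] (faults so far: 9)
  step 12: ref 5 -> HIT, frames=[1,5,2] (faults so far: 9)
  step 13: ref 1 -> HIT, frames=[1,5,2] (faults so far: 9)
  step 14: ref 1 -> HIT, frames=[1,5,2] (faults so far: 9)
  LRU total faults: 9
--- Optimal ---
  step 0: ref 3 -> FAULT, frames=[3,-,-] (faults so far: 1)
  step 1: ref 3 -> HIT, frames=[3,-,-] (faults so far: 1)
  step 2: ref 2 -> FAULT, frames=[3,2,-] (faults so far: 2)
  step 3: ref 1 -> FAULT, frames=[3,2,1] (faults so far: 3)
  step 4: ref 5 -> FAULT, evict 3, frames=[5,2,1] (faults so far: 4)
  step 5: ref 6 -> FAULT, evict 2, frames=[5,6,1] (faults so far: 5)
  step 6: ref 4 -> FAULT, evict 6, frames=[5,4,1] (faults so far: 6)
  step 7: ref 4 -> HIT, frames=[5,4,1] (faults so far: 6)
  step 8: ref 1 -> HIT, frames=[5,4,1] (faults so far: 6)
  step 9: ref 5 -> HIT, frames=[5,4,1] (faults so far: 6)
  step 10: ref 5 -> HIT, frames=[5,4,1] (faults so far: 6)
  step 11: ref 2 -> FAULT, evict 4, frames=[5,2,1] (faults so far: 7)
  step 12: ref 5 -> HIT, frames=[5,2,1] (faults so far: 7)
  step 13: ref 1 -> HIT, frames=[5,2,1] (faults so far: 7)
  step 14: ref 1 -> HIT, frames=[5,2,1] (faults so far: 7)
  Optimal total faults: 7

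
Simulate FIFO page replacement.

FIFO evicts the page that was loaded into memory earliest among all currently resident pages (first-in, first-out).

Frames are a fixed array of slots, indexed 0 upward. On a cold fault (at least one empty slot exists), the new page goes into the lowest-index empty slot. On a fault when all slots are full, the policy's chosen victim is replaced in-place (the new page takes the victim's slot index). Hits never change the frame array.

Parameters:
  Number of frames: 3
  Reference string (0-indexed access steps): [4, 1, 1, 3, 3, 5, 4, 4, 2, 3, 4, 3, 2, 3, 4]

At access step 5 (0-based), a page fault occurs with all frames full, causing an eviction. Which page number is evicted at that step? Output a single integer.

Step 0: ref 4 -> FAULT, frames=[4,-,-]
Step 1: ref 1 -> FAULT, frames=[4,1,-]
Step 2: ref 1 -> HIT, frames=[4,1,-]
Step 3: ref 3 -> FAULT, frames=[4,1,3]
Step 4: ref 3 -> HIT, frames=[4,1,3]
Step 5: ref 5 -> FAULT, evict 4, frames=[5,1,3]
At step 5: evicted page 4

Answer: 4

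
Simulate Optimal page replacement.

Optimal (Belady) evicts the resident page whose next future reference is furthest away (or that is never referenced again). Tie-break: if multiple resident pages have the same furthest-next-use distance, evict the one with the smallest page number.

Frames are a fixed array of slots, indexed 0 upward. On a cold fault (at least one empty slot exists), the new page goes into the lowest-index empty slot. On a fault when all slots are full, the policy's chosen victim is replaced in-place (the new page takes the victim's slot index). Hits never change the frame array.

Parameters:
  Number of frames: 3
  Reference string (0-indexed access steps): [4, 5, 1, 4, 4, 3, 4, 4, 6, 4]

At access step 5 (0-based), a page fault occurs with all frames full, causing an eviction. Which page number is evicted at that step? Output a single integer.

Step 0: ref 4 -> FAULT, frames=[4,-,-]
Step 1: ref 5 -> FAULT, frames=[4,5,-]
Step 2: ref 1 -> FAULT, frames=[4,5,1]
Step 3: ref 4 -> HIT, frames=[4,5,1]
Step 4: ref 4 -> HIT, frames=[4,5,1]
Step 5: ref 3 -> FAULT, evict 1, frames=[4,5,3]
At step 5: evicted page 1

Answer: 1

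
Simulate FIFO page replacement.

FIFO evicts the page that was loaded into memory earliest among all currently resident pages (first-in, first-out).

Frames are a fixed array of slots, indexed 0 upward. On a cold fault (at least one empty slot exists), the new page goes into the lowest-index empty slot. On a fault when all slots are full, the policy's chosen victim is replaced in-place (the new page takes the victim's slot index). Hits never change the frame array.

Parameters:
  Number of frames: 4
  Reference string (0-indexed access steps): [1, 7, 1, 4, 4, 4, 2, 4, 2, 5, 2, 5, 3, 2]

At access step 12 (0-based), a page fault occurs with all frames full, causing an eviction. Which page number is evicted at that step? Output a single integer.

Answer: 7

Derivation:
Step 0: ref 1 -> FAULT, frames=[1,-,-,-]
Step 1: ref 7 -> FAULT, frames=[1,7,-,-]
Step 2: ref 1 -> HIT, frames=[1,7,-,-]
Step 3: ref 4 -> FAULT, frames=[1,7,4,-]
Step 4: ref 4 -> HIT, frames=[1,7,4,-]
Step 5: ref 4 -> HIT, frames=[1,7,4,-]
Step 6: ref 2 -> FAULT, frames=[1,7,4,2]
Step 7: ref 4 -> HIT, frames=[1,7,4,2]
Step 8: ref 2 -> HIT, frames=[1,7,4,2]
Step 9: ref 5 -> FAULT, evict 1, frames=[5,7,4,2]
Step 10: ref 2 -> HIT, frames=[5,7,4,2]
Step 11: ref 5 -> HIT, frames=[5,7,4,2]
Step 12: ref 3 -> FAULT, evict 7, frames=[5,3,4,2]
At step 12: evicted page 7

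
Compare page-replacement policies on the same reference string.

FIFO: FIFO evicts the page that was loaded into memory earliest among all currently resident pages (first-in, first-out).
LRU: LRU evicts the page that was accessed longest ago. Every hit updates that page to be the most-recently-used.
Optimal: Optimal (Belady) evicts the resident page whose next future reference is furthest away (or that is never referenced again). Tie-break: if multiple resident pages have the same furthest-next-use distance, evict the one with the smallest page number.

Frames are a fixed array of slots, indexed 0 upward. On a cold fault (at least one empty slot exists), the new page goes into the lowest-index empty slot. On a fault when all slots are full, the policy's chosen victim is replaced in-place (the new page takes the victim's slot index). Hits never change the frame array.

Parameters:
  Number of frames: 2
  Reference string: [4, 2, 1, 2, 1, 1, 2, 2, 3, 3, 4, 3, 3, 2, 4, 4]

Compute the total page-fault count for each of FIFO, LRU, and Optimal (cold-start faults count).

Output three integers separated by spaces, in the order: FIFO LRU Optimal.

--- FIFO ---
  step 0: ref 4 -> FAULT, frames=[4,-] (faults so far: 1)
  step 1: ref 2 -> FAULT, frames=[4,2] (faults so far: 2)
  step 2: ref 1 -> FAULT, evict 4, frames=[1,2] (faults so far: 3)
  step 3: ref 2 -> HIT, frames=[1,2] (faults so far: 3)
  step 4: ref 1 -> HIT, frames=[1,2] (faults so far: 3)
  step 5: ref 1 -> HIT, frames=[1,2] (faults so far: 3)
  step 6: ref 2 -> HIT, frames=[1,2] (faults so far: 3)
  step 7: ref 2 -> HIT, frames=[1,2] (faults so far: 3)
  step 8: ref 3 -> FAULT, evict 2, frames=[1,3] (faults so far: 4)
  step 9: ref 3 -> HIT, frames=[1,3] (faults so far: 4)
  step 10: ref 4 -> FAULT, evict 1, frames=[4,3] (faults so far: 5)
  step 11: ref 3 -> HIT, frames=[4,3] (faults so far: 5)
  step 12: ref 3 -> HIT, frames=[4,3] (faults so far: 5)
  step 13: ref 2 -> FAULT, evict 3, frames=[4,2] (faults so far: 6)
  step 14: ref 4 -> HIT, frames=[4,2] (faults so far: 6)
  step 15: ref 4 -> HIT, frames=[4,2] (faults so far: 6)
  FIFO total faults: 6
--- LRU ---
  step 0: ref 4 -> FAULT, frames=[4,-] (faults so far: 1)
  step 1: ref 2 -> FAULT, frames=[4,2] (faults so far: 2)
  step 2: ref 1 -> FAULT, evict 4, frames=[1,2] (faults so far: 3)
  step 3: ref 2 -> HIT, frames=[1,2] (faults so far: 3)
  step 4: ref 1 -> HIT, frames=[1,2] (faults so far: 3)
  step 5: ref 1 -> HIT, frames=[1,2] (faults so far: 3)
  step 6: ref 2 -> HIT, frames=[1,2] (faults so far: 3)
  step 7: ref 2 -> HIT, frames=[1,2] (faults so far: 3)
  step 8: ref 3 -> FAULT, evict 1, frames=[3,2] (faults so far: 4)
  step 9: ref 3 -> HIT, frames=[3,2] (faults so far: 4)
  step 10: ref 4 -> FAULT, evict 2, frames=[3,4] (faults so far: 5)
  step 11: ref 3 -> HIT, frames=[3,4] (faults so far: 5)
  step 12: ref 3 -> HIT, frames=[3,4] (faults so far: 5)
  step 13: ref 2 -> FAULT, evict 4, frames=[3,2] (faults so far: 6)
  step 14: ref 4 -> FAULT, evict 3, frames=[4,2] (faults so far: 7)
  step 15: ref 4 -> HIT, frames=[4,2] (faults so far: 7)
  LRU total faults: 7
--- Optimal ---
  step 0: ref 4 -> FAULT, frames=[4,-] (faults so far: 1)
  step 1: ref 2 -> FAULT, frames=[4,2] (faults so far: 2)
  step 2: ref 1 -> FAULT, evict 4, frames=[1,2] (faults so far: 3)
  step 3: ref 2 -> HIT, frames=[1,2] (faults so far: 3)
  step 4: ref 1 -> HIT, frames=[1,2] (faults so far: 3)
  step 5: ref 1 -> HIT, frames=[1,2] (faults so far: 3)
  step 6: ref 2 -> HIT, frames=[1,2] (faults so far: 3)
  step 7: ref 2 -> HIT, frames=[1,2] (faults so far: 3)
  step 8: ref 3 -> FAULT, evict 1, frames=[3,2] (faults so far: 4)
  step 9: ref 3 -> HIT, frames=[3,2] (faults so far: 4)
  step 10: ref 4 -> FAULT, evict 2, frames=[3,4] (faults so far: 5)
  step 11: ref 3 -> HIT, frames=[3,4] (faults so far: 5)
  step 12: ref 3 -> HIT, frames=[3,4] (faults so far: 5)
  step 13: ref 2 -> FAULT, evict 3, frames=[2,4] (faults so far: 6)
  step 14: ref 4 -> HIT, frames=[2,4] (faults so far: 6)
  step 15: ref 4 -> HIT, frames=[2,4] (faults so far: 6)
  Optimal total faults: 6

Answer: 6 7 6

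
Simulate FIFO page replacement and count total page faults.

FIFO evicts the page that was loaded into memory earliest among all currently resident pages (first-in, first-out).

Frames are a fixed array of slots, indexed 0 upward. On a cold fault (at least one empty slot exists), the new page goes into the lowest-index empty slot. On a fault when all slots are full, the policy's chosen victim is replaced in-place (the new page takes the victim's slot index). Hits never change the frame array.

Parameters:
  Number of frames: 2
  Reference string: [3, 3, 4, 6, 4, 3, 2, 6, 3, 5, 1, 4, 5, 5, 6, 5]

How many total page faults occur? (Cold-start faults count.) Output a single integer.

Answer: 12

Derivation:
Step 0: ref 3 → FAULT, frames=[3,-]
Step 1: ref 3 → HIT, frames=[3,-]
Step 2: ref 4 → FAULT, frames=[3,4]
Step 3: ref 6 → FAULT (evict 3), frames=[6,4]
Step 4: ref 4 → HIT, frames=[6,4]
Step 5: ref 3 → FAULT (evict 4), frames=[6,3]
Step 6: ref 2 → FAULT (evict 6), frames=[2,3]
Step 7: ref 6 → FAULT (evict 3), frames=[2,6]
Step 8: ref 3 → FAULT (evict 2), frames=[3,6]
Step 9: ref 5 → FAULT (evict 6), frames=[3,5]
Step 10: ref 1 → FAULT (evict 3), frames=[1,5]
Step 11: ref 4 → FAULT (evict 5), frames=[1,4]
Step 12: ref 5 → FAULT (evict 1), frames=[5,4]
Step 13: ref 5 → HIT, frames=[5,4]
Step 14: ref 6 → FAULT (evict 4), frames=[5,6]
Step 15: ref 5 → HIT, frames=[5,6]
Total faults: 12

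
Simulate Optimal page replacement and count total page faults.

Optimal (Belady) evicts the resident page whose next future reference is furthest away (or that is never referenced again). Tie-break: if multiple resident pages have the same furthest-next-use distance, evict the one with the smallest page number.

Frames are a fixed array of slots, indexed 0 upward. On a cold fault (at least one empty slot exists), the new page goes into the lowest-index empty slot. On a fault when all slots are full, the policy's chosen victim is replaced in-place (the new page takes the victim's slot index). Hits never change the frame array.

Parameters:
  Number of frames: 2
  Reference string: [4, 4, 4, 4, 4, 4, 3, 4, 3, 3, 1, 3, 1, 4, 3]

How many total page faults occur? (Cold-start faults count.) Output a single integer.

Step 0: ref 4 → FAULT, frames=[4,-]
Step 1: ref 4 → HIT, frames=[4,-]
Step 2: ref 4 → HIT, frames=[4,-]
Step 3: ref 4 → HIT, frames=[4,-]
Step 4: ref 4 → HIT, frames=[4,-]
Step 5: ref 4 → HIT, frames=[4,-]
Step 6: ref 3 → FAULT, frames=[4,3]
Step 7: ref 4 → HIT, frames=[4,3]
Step 8: ref 3 → HIT, frames=[4,3]
Step 9: ref 3 → HIT, frames=[4,3]
Step 10: ref 1 → FAULT (evict 4), frames=[1,3]
Step 11: ref 3 → HIT, frames=[1,3]
Step 12: ref 1 → HIT, frames=[1,3]
Step 13: ref 4 → FAULT (evict 1), frames=[4,3]
Step 14: ref 3 → HIT, frames=[4,3]
Total faults: 4

Answer: 4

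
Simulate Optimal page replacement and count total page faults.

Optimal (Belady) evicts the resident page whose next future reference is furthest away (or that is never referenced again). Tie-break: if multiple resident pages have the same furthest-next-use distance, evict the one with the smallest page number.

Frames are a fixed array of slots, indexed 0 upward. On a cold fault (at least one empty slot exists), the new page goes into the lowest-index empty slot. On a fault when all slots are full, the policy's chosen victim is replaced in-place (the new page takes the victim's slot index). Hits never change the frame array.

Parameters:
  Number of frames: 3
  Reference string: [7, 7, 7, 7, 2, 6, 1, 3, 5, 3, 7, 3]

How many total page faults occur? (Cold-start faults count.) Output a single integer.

Step 0: ref 7 → FAULT, frames=[7,-,-]
Step 1: ref 7 → HIT, frames=[7,-,-]
Step 2: ref 7 → HIT, frames=[7,-,-]
Step 3: ref 7 → HIT, frames=[7,-,-]
Step 4: ref 2 → FAULT, frames=[7,2,-]
Step 5: ref 6 → FAULT, frames=[7,2,6]
Step 6: ref 1 → FAULT (evict 2), frames=[7,1,6]
Step 7: ref 3 → FAULT (evict 1), frames=[7,3,6]
Step 8: ref 5 → FAULT (evict 6), frames=[7,3,5]
Step 9: ref 3 → HIT, frames=[7,3,5]
Step 10: ref 7 → HIT, frames=[7,3,5]
Step 11: ref 3 → HIT, frames=[7,3,5]
Total faults: 6

Answer: 6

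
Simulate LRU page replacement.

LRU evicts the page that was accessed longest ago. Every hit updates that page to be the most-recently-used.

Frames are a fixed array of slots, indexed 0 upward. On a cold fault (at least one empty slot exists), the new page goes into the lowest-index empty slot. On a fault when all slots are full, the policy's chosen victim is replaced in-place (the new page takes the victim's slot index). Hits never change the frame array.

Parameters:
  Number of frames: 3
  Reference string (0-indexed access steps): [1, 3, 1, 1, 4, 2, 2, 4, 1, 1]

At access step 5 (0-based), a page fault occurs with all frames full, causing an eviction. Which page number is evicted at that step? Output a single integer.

Answer: 3

Derivation:
Step 0: ref 1 -> FAULT, frames=[1,-,-]
Step 1: ref 3 -> FAULT, frames=[1,3,-]
Step 2: ref 1 -> HIT, frames=[1,3,-]
Step 3: ref 1 -> HIT, frames=[1,3,-]
Step 4: ref 4 -> FAULT, frames=[1,3,4]
Step 5: ref 2 -> FAULT, evict 3, frames=[1,2,4]
At step 5: evicted page 3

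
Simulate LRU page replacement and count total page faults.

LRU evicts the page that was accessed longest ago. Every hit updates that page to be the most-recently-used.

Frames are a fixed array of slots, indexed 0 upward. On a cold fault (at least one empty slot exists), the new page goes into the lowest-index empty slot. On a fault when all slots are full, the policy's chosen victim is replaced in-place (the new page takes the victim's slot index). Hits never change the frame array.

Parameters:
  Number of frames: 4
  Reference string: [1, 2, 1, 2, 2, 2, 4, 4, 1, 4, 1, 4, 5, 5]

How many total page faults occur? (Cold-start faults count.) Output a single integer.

Step 0: ref 1 → FAULT, frames=[1,-,-,-]
Step 1: ref 2 → FAULT, frames=[1,2,-,-]
Step 2: ref 1 → HIT, frames=[1,2,-,-]
Step 3: ref 2 → HIT, frames=[1,2,-,-]
Step 4: ref 2 → HIT, frames=[1,2,-,-]
Step 5: ref 2 → HIT, frames=[1,2,-,-]
Step 6: ref 4 → FAULT, frames=[1,2,4,-]
Step 7: ref 4 → HIT, frames=[1,2,4,-]
Step 8: ref 1 → HIT, frames=[1,2,4,-]
Step 9: ref 4 → HIT, frames=[1,2,4,-]
Step 10: ref 1 → HIT, frames=[1,2,4,-]
Step 11: ref 4 → HIT, frames=[1,2,4,-]
Step 12: ref 5 → FAULT, frames=[1,2,4,5]
Step 13: ref 5 → HIT, frames=[1,2,4,5]
Total faults: 4

Answer: 4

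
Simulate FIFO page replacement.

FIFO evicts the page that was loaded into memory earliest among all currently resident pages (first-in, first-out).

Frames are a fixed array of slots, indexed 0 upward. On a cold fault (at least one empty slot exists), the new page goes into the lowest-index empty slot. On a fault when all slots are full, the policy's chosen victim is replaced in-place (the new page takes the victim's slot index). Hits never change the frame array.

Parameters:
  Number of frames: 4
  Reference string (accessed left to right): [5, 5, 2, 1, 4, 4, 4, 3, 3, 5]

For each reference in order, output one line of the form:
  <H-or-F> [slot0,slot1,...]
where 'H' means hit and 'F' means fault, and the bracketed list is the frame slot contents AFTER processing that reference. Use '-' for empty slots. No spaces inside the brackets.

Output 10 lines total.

F [5,-,-,-]
H [5,-,-,-]
F [5,2,-,-]
F [5,2,1,-]
F [5,2,1,4]
H [5,2,1,4]
H [5,2,1,4]
F [3,2,1,4]
H [3,2,1,4]
F [3,5,1,4]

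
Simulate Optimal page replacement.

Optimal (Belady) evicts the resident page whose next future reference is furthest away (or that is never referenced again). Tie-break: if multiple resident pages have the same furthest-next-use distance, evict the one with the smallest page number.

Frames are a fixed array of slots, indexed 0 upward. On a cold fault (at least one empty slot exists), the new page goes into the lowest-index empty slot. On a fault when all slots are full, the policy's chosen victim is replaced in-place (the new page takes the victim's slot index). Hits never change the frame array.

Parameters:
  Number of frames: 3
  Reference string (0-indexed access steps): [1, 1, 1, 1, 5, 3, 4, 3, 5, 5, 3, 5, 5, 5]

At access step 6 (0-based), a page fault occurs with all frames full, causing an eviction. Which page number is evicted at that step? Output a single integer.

Answer: 1

Derivation:
Step 0: ref 1 -> FAULT, frames=[1,-,-]
Step 1: ref 1 -> HIT, frames=[1,-,-]
Step 2: ref 1 -> HIT, frames=[1,-,-]
Step 3: ref 1 -> HIT, frames=[1,-,-]
Step 4: ref 5 -> FAULT, frames=[1,5,-]
Step 5: ref 3 -> FAULT, frames=[1,5,3]
Step 6: ref 4 -> FAULT, evict 1, frames=[4,5,3]
At step 6: evicted page 1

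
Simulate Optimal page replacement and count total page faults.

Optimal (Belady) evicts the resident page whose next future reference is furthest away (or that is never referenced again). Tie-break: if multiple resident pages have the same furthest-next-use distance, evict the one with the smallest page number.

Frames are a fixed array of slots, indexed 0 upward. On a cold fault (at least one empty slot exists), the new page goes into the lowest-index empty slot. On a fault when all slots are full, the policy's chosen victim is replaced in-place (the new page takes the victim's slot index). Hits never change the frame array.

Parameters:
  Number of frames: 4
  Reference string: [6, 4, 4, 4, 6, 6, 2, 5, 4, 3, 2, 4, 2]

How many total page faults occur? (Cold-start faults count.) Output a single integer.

Answer: 5

Derivation:
Step 0: ref 6 → FAULT, frames=[6,-,-,-]
Step 1: ref 4 → FAULT, frames=[6,4,-,-]
Step 2: ref 4 → HIT, frames=[6,4,-,-]
Step 3: ref 4 → HIT, frames=[6,4,-,-]
Step 4: ref 6 → HIT, frames=[6,4,-,-]
Step 5: ref 6 → HIT, frames=[6,4,-,-]
Step 6: ref 2 → FAULT, frames=[6,4,2,-]
Step 7: ref 5 → FAULT, frames=[6,4,2,5]
Step 8: ref 4 → HIT, frames=[6,4,2,5]
Step 9: ref 3 → FAULT (evict 5), frames=[6,4,2,3]
Step 10: ref 2 → HIT, frames=[6,4,2,3]
Step 11: ref 4 → HIT, frames=[6,4,2,3]
Step 12: ref 2 → HIT, frames=[6,4,2,3]
Total faults: 5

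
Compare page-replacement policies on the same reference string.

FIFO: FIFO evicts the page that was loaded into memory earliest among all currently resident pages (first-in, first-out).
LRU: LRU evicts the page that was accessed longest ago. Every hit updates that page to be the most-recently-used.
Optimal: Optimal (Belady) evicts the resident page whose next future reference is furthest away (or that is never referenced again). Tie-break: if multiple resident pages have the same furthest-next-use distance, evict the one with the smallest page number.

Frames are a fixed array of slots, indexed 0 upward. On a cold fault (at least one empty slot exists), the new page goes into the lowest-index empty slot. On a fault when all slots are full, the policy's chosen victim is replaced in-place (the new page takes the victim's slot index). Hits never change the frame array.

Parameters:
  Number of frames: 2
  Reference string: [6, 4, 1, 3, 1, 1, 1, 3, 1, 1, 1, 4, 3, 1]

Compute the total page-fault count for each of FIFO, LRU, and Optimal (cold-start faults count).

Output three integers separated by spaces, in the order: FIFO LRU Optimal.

--- FIFO ---
  step 0: ref 6 -> FAULT, frames=[6,-] (faults so far: 1)
  step 1: ref 4 -> FAULT, frames=[6,4] (faults so far: 2)
  step 2: ref 1 -> FAULT, evict 6, frames=[1,4] (faults so far: 3)
  step 3: ref 3 -> FAULT, evict 4, frames=[1,3] (faults so far: 4)
  step 4: ref 1 -> HIT, frames=[1,3] (faults so far: 4)
  step 5: ref 1 -> HIT, frames=[1,3] (faults so far: 4)
  step 6: ref 1 -> HIT, frames=[1,3] (faults so far: 4)
  step 7: ref 3 -> HIT, frames=[1,3] (faults so far: 4)
  step 8: ref 1 -> HIT, frames=[1,3] (faults so far: 4)
  step 9: ref 1 -> HIT, frames=[1,3] (faults so far: 4)
  step 10: ref 1 -> HIT, frames=[1,3] (faults so far: 4)
  step 11: ref 4 -> FAULT, evict 1, frames=[4,3] (faults so far: 5)
  step 12: ref 3 -> HIT, frames=[4,3] (faults so far: 5)
  step 13: ref 1 -> FAULT, evict 3, frames=[4,1] (faults so far: 6)
  FIFO total faults: 6
--- LRU ---
  step 0: ref 6 -> FAULT, frames=[6,-] (faults so far: 1)
  step 1: ref 4 -> FAULT, frames=[6,4] (faults so far: 2)
  step 2: ref 1 -> FAULT, evict 6, frames=[1,4] (faults so far: 3)
  step 3: ref 3 -> FAULT, evict 4, frames=[1,3] (faults so far: 4)
  step 4: ref 1 -> HIT, frames=[1,3] (faults so far: 4)
  step 5: ref 1 -> HIT, frames=[1,3] (faults so far: 4)
  step 6: ref 1 -> HIT, frames=[1,3] (faults so far: 4)
  step 7: ref 3 -> HIT, frames=[1,3] (faults so far: 4)
  step 8: ref 1 -> HIT, frames=[1,3] (faults so far: 4)
  step 9: ref 1 -> HIT, frames=[1,3] (faults so far: 4)
  step 10: ref 1 -> HIT, frames=[1,3] (faults so far: 4)
  step 11: ref 4 -> FAULT, evict 3, frames=[1,4] (faults so far: 5)
  step 12: ref 3 -> FAULT, evict 1, frames=[3,4] (faults so far: 6)
  step 13: ref 1 -> FAULT, evict 4, frames=[3,1] (faults so far: 7)
  LRU total faults: 7
--- Optimal ---
  step 0: ref 6 -> FAULT, frames=[6,-] (faults so far: 1)
  step 1: ref 4 -> FAULT, frames=[6,4] (faults so far: 2)
  step 2: ref 1 -> FAULT, evict 6, frames=[1,4] (faults so far: 3)
  step 3: ref 3 -> FAULT, evict 4, frames=[1,3] (faults so far: 4)
  step 4: ref 1 -> HIT, frames=[1,3] (faults so far: 4)
  step 5: ref 1 -> HIT, frames=[1,3] (faults so far: 4)
  step 6: ref 1 -> HIT, frames=[1,3] (faults so far: 4)
  step 7: ref 3 -> HIT, frames=[1,3] (faults so far: 4)
  step 8: ref 1 -> HIT, frames=[1,3] (faults so far: 4)
  step 9: ref 1 -> HIT, frames=[1,3] (faults so far: 4)
  step 10: ref 1 -> HIT, frames=[1,3] (faults so far: 4)
  step 11: ref 4 -> FAULT, evict 1, frames=[4,3] (faults so far: 5)
  step 12: ref 3 -> HIT, frames=[4,3] (faults so far: 5)
  step 13: ref 1 -> FAULT, evict 3, frames=[4,1] (faults so far: 6)
  Optimal total faults: 6

Answer: 6 7 6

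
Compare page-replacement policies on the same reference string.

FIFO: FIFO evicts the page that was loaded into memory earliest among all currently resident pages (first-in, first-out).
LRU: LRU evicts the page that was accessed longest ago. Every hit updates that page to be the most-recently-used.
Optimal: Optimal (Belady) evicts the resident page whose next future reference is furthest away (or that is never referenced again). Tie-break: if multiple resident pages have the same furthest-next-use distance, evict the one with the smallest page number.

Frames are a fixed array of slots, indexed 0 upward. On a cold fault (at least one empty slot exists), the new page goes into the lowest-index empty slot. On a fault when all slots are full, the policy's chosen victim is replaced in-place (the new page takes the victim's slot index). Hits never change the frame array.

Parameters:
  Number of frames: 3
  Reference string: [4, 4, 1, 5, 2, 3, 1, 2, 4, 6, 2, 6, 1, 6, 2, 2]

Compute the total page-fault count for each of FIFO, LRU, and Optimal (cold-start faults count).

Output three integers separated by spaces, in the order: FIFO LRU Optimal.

--- FIFO ---
  step 0: ref 4 -> FAULT, frames=[4,-,-] (faults so far: 1)
  step 1: ref 4 -> HIT, frames=[4,-,-] (faults so far: 1)
  step 2: ref 1 -> FAULT, frames=[4,1,-] (faults so far: 2)
  step 3: ref 5 -> FAULT, frames=[4,1,5] (faults so far: 3)
  step 4: ref 2 -> FAULT, evict 4, frames=[2,1,5] (faults so far: 4)
  step 5: ref 3 -> FAULT, evict 1, frames=[2,3,5] (faults so far: 5)
  step 6: ref 1 -> FAULT, evict 5, frames=[2,3,1] (faults so far: 6)
  step 7: ref 2 -> HIT, frames=[2,3,1] (faults so far: 6)
  step 8: ref 4 -> FAULT, evict 2, frames=[4,3,1] (faults so far: 7)
  step 9: ref 6 -> FAULT, evict 3, frames=[4,6,1] (faults so far: 8)
  step 10: ref 2 -> FAULT, evict 1, frames=[4,6,2] (faults so far: 9)
  step 11: ref 6 -> HIT, frames=[4,6,2] (faults so far: 9)
  step 12: ref 1 -> FAULT, evict 4, frames=[1,6,2] (faults so far: 10)
  step 13: ref 6 -> HIT, frames=[1,6,2] (faults so far: 10)
  step 14: ref 2 -> HIT, frames=[1,6,2] (faults so far: 10)
  step 15: ref 2 -> HIT, frames=[1,6,2] (faults so far: 10)
  FIFO total faults: 10
--- LRU ---
  step 0: ref 4 -> FAULT, frames=[4,-,-] (faults so far: 1)
  step 1: ref 4 -> HIT, frames=[4,-,-] (faults so far: 1)
  step 2: ref 1 -> FAULT, frames=[4,1,-] (faults so far: 2)
  step 3: ref 5 -> FAULT, frames=[4,1,5] (faults so far: 3)
  step 4: ref 2 -> FAULT, evict 4, frames=[2,1,5] (faults so far: 4)
  step 5: ref 3 -> FAULT, evict 1, frames=[2,3,5] (faults so far: 5)
  step 6: ref 1 -> FAULT, evict 5, frames=[2,3,1] (faults so far: 6)
  step 7: ref 2 -> HIT, frames=[2,3,1] (faults so far: 6)
  step 8: ref 4 -> FAULT, evict 3, frames=[2,4,1] (faults so far: 7)
  step 9: ref 6 -> FAULT, evict 1, frames=[2,4,6] (faults so far: 8)
  step 10: ref 2 -> HIT, frames=[2,4,6] (faults so far: 8)
  step 11: ref 6 -> HIT, frames=[2,4,6] (faults so far: 8)
  step 12: ref 1 -> FAULT, evict 4, frames=[2,1,6] (faults so far: 9)
  step 13: ref 6 -> HIT, frames=[2,1,6] (faults so far: 9)
  step 14: ref 2 -> HIT, frames=[2,1,6] (faults so far: 9)
  step 15: ref 2 -> HIT, frames=[2,1,6] (faults so far: 9)
  LRU total faults: 9
--- Optimal ---
  step 0: ref 4 -> FAULT, frames=[4,-,-] (faults so far: 1)
  step 1: ref 4 -> HIT, frames=[4,-,-] (faults so far: 1)
  step 2: ref 1 -> FAULT, frames=[4,1,-] (faults so far: 2)
  step 3: ref 5 -> FAULT, frames=[4,1,5] (faults so far: 3)
  step 4: ref 2 -> FAULT, evict 5, frames=[4,1,2] (faults so far: 4)
  step 5: ref 3 -> FAULT, evict 4, frames=[3,1,2] (faults so far: 5)
  step 6: ref 1 -> HIT, frames=[3,1,2] (faults so far: 5)
  step 7: ref 2 -> HIT, frames=[3,1,2] (faults so far: 5)
  step 8: ref 4 -> FAULT, evict 3, frames=[4,1,2] (faults so far: 6)
  step 9: ref 6 -> FAULT, evict 4, frames=[6,1,2] (faults so far: 7)
  step 10: ref 2 -> HIT, frames=[6,1,2] (faults so far: 7)
  step 11: ref 6 -> HIT, frames=[6,1,2] (faults so far: 7)
  step 12: ref 1 -> HIT, frames=[6,1,2] (faults so far: 7)
  step 13: ref 6 -> HIT, frames=[6,1,2] (faults so far: 7)
  step 14: ref 2 -> HIT, frames=[6,1,2] (faults so far: 7)
  step 15: ref 2 -> HIT, frames=[6,1,2] (faults so far: 7)
  Optimal total faults: 7

Answer: 10 9 7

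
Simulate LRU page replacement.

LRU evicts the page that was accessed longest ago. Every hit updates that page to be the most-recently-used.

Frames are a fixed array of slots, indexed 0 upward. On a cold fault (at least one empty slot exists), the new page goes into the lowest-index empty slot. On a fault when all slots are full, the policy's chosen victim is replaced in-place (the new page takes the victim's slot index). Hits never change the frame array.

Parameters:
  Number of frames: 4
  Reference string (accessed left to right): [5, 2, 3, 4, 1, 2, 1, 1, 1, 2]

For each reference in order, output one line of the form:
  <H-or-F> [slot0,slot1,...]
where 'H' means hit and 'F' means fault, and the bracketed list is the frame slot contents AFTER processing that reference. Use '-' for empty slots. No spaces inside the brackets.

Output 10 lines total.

F [5,-,-,-]
F [5,2,-,-]
F [5,2,3,-]
F [5,2,3,4]
F [1,2,3,4]
H [1,2,3,4]
H [1,2,3,4]
H [1,2,3,4]
H [1,2,3,4]
H [1,2,3,4]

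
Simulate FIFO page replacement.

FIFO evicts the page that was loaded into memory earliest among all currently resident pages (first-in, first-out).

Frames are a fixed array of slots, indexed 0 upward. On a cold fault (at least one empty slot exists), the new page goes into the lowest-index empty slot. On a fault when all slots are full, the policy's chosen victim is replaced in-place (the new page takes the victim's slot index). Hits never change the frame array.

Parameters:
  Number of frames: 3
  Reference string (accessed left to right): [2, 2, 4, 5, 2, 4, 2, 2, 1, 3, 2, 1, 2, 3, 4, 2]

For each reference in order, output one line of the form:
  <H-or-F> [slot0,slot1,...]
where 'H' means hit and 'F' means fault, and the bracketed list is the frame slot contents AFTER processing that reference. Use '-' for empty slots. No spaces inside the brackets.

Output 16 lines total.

F [2,-,-]
H [2,-,-]
F [2,4,-]
F [2,4,5]
H [2,4,5]
H [2,4,5]
H [2,4,5]
H [2,4,5]
F [1,4,5]
F [1,3,5]
F [1,3,2]
H [1,3,2]
H [1,3,2]
H [1,3,2]
F [4,3,2]
H [4,3,2]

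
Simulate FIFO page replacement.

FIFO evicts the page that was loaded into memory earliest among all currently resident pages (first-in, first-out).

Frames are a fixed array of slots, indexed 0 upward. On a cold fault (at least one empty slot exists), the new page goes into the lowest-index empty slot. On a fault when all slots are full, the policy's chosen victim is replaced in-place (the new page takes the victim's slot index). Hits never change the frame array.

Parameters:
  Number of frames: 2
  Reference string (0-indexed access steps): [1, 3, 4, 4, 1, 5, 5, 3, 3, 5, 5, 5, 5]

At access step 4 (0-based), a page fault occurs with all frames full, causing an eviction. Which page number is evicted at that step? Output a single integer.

Step 0: ref 1 -> FAULT, frames=[1,-]
Step 1: ref 3 -> FAULT, frames=[1,3]
Step 2: ref 4 -> FAULT, evict 1, frames=[4,3]
Step 3: ref 4 -> HIT, frames=[4,3]
Step 4: ref 1 -> FAULT, evict 3, frames=[4,1]
At step 4: evicted page 3

Answer: 3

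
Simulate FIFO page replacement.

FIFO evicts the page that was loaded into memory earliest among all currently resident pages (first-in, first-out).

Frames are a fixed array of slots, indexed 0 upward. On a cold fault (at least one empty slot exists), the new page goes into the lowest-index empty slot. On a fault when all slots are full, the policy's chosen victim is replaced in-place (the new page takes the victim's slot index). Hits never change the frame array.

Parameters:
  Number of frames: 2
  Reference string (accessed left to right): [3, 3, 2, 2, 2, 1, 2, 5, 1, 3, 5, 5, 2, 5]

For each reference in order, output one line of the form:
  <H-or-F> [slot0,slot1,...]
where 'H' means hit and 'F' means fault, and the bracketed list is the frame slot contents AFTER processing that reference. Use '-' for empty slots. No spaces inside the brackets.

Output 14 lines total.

F [3,-]
H [3,-]
F [3,2]
H [3,2]
H [3,2]
F [1,2]
H [1,2]
F [1,5]
H [1,5]
F [3,5]
H [3,5]
H [3,5]
F [3,2]
F [5,2]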